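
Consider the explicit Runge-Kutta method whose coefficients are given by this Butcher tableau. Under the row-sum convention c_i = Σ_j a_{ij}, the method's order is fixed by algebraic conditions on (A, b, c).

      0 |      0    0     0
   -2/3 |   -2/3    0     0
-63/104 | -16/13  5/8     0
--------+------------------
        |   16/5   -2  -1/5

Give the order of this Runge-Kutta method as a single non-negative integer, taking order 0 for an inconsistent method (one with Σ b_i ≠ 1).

b = (16/5, -2, -1/5)
c = (0, -2/3, -63/104)
Ac = (0, 0, -5/12)
Σ b_i: 16/5·1 + (-2)·1 + (-1/5)·1 = 1 ✓
b·c: (-2)·(-2/3) + (-1/5)·(-63/104) = 2269/1560 ≠ 1/2 ⇒ order 1.

1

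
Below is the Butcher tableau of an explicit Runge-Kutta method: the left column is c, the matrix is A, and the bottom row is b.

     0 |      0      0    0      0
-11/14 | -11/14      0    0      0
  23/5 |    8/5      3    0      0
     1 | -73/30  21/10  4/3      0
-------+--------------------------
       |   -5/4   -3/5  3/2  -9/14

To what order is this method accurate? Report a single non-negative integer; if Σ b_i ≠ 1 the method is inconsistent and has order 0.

b = (-5/4, -3/5, 3/2, -9/14)
c = (0, -11/14, 23/5, 1)
Ac = (0, 0, -33/14, 269/60)
Σ b_i: (-5/4)·1 + (-3/5)·1 + 3/2·1 + (-9/14)·1 = -139/140 ≠ 1 ⇒ order 0.

0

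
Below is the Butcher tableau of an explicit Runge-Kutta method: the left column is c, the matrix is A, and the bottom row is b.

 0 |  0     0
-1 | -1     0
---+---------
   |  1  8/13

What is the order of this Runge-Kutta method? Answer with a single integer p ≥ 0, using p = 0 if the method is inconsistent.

b = (1, 8/13)
c = (0, -1)
Σ b_i: 1·1 + 8/13·1 = 21/13 ≠ 1 ⇒ order 0.

0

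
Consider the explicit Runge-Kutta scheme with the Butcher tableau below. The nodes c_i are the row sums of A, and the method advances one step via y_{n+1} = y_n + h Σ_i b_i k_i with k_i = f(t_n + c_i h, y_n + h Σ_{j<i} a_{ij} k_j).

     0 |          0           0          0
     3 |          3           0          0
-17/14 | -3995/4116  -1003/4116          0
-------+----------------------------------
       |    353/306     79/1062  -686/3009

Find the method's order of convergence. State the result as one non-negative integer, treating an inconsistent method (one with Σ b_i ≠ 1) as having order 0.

3

b = (353/306, 79/1062, -686/3009)
c = (0, 3, -17/14)
Ac = (0, 0, -1003/1372)
Σ b_i: 353/306·1 + 79/1062·1 + (-686/3009)·1 = 1 ✓
b·c: 79/1062·3 + (-686/3009)·(-17/14) = 1/2 ✓
b·c²: 79/1062·9 + (-686/3009)·289/196 = 1/3 ✓
b·Ac: (-686/3009)·(-1003/1372) = 1/6 ✓; 3 stages ⇒ order 3.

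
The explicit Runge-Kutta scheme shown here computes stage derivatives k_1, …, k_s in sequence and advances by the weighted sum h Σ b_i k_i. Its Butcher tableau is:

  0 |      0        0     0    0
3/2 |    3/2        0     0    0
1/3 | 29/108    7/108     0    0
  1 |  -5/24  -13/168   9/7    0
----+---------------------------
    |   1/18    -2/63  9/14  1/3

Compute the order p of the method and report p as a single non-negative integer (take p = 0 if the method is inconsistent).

4

b = (1/18, -2/63, 9/14, 1/3)
c = (0, 3/2, 1/3, 1)
Ac = (0, 0, 7/72, 5/16)
Σ b_i: 1/18·1 + (-2/63)·1 + 9/14·1 + 1/3·1 = 1 ✓
b·c: (-2/63)·3/2 + 9/14·1/3 + 1/3·1 = 1/2 ✓
b·c²: (-2/63)·9/4 + 9/14·1/9 + 1/3·1 = 1/3 ✓
b·Ac: 9/14·7/72 + 1/3·5/16 = 1/6 ✓
b·c³: (-2/63)·27/8 + 9/14·1/27 + 1/3·1 = 1/4 ✓
b·(c∘Ac): 9/14·7/216 + 1/3·5/16 = 1/8 ✓
b·Ac²: 9/14·7/48 + 1/3·(-1/32) = 1/12 ✓
b·A²c: 1/3·1/8 = 1/24 ✓; 4 stages ⇒ order 4.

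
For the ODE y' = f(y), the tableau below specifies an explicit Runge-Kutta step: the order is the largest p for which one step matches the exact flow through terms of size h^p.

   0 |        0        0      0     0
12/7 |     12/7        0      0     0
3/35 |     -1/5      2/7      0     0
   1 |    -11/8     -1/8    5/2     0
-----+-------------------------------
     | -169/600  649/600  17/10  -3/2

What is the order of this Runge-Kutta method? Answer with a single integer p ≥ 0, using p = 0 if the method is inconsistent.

2

b = (-169/600, 649/600, 17/10, -3/2)
c = (0, 12/7, 3/35, 1)
Ac = (0, 0, 24/49, 0)
Σ b_i: (-169/600)·1 + 649/600·1 + 17/10·1 + (-3/2)·1 = 1 ✓
b·c: 649/600·12/7 + 17/10·3/35 + (-3/2)·1 = 1/2 ✓
b·c²: 649/600·144/49 + 17/10·9/1225 + (-3/2)·1 = 10359/6125 ≠ 1/3 ⇒ order 2.
b·Ac: 17/10·24/49 = 204/245 ≠ 1/6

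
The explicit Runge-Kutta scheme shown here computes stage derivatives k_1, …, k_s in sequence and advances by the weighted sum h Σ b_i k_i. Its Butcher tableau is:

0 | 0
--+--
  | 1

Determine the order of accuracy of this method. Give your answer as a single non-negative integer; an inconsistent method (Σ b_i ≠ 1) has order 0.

b = (1)
c = (0)
Σ b_i: 1·1 = 1 ✓; 1 stage ⇒ order 1.

1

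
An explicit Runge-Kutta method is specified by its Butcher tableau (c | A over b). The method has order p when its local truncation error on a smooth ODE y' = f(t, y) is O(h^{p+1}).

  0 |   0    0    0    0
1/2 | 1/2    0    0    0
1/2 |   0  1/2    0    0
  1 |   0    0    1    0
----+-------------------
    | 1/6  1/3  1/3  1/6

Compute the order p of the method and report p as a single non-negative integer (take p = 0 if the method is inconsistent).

4

b = (1/6, 1/3, 1/3, 1/6)
c = (0, 1/2, 1/2, 1)
Ac = (0, 0, 1/4, 1/2)
Σ b_i: 1/6·1 + 1/3·1 + 1/3·1 + 1/6·1 = 1 ✓
b·c: 1/3·1/2 + 1/3·1/2 + 1/6·1 = 1/2 ✓
b·c²: 1/3·1/4 + 1/3·1/4 + 1/6·1 = 1/3 ✓
b·Ac: 1/3·1/4 + 1/6·1/2 = 1/6 ✓
b·c³: 1/3·1/8 + 1/3·1/8 + 1/6·1 = 1/4 ✓
b·(c∘Ac): 1/3·1/8 + 1/6·1/2 = 1/8 ✓
b·Ac²: 1/3·1/8 + 1/6·1/4 = 1/12 ✓
b·A²c: 1/6·1/4 = 1/24 ✓; 4 stages ⇒ order 4.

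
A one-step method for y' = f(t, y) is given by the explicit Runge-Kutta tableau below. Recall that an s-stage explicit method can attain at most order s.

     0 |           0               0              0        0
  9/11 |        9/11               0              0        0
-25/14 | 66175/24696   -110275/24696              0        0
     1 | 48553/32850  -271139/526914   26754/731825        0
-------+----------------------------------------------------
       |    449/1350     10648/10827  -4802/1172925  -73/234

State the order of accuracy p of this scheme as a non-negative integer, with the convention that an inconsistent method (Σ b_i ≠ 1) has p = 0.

b = (449/1350, 10648/10827, -4802/1172925, -73/234)
c = (0, 9/11, -25/14, 1)
Ac = (0, 0, -10025/2744, -71/146)
Σ b_i: 449/1350·1 + 10648/10827·1 + (-4802/1172925)·1 + (-73/234)·1 = 1 ✓
b·c: 10648/10827·9/11 + (-4802/1172925)·(-25/14) + (-73/234)·1 = 1/2 ✓
b·c²: 10648/10827·81/121 + (-4802/1172925)·625/196 + (-73/234)·1 = 1/3 ✓
b·Ac: (-4802/1172925)·(-10025/2744) + (-73/234)·(-71/146) = 1/6 ✓
b·c³: 10648/10827·729/1331 + (-4802/1172925)·(-15625/2744) + (-73/234)·1 = 1/4 ✓
b·(c∘Ac): (-4802/1172925)·250625/38416 + (-73/234)·(-71/146) = 1/8 ✓
b·Ac²: (-4802/1172925)·(-90225/30184) + (-73/234)·(-183/803) = 1/12 ✓
b·A²c: (-73/234)·(-39/292) = 1/24 ✓; 4 stages ⇒ order 4.

4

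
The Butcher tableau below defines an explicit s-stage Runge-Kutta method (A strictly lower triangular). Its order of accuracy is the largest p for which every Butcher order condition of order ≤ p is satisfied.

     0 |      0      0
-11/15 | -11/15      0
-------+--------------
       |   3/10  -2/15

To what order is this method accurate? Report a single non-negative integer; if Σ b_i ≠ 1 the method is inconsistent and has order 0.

0

b = (3/10, -2/15)
c = (0, -11/15)
Σ b_i: 3/10·1 + (-2/15)·1 = 1/6 ≠ 1 ⇒ order 0.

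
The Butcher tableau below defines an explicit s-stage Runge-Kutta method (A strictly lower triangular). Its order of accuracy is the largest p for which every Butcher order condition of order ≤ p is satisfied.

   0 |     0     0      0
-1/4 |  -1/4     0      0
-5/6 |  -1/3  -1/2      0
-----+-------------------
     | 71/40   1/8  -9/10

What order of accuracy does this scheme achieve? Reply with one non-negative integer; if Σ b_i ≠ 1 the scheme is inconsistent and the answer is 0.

1

b = (71/40, 1/8, -9/10)
c = (0, -1/4, -5/6)
Ac = (0, 0, 1/8)
Σ b_i: 71/40·1 + 1/8·1 + (-9/10)·1 = 1 ✓
b·c: 1/8·(-1/4) + (-9/10)·(-5/6) = 23/32 ≠ 1/2 ⇒ order 1.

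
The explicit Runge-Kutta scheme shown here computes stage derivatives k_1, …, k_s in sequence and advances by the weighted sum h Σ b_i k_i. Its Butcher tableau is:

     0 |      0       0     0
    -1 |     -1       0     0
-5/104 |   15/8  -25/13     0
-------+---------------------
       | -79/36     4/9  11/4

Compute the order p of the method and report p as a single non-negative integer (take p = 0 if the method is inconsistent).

b = (-79/36, 4/9, 11/4)
c = (0, -1, -5/104)
Ac = (0, 0, 25/13)
Σ b_i: (-79/36)·1 + 4/9·1 + 11/4·1 = 1 ✓
b·c: 4/9·(-1) + 11/4·(-5/104) = -2159/3744 ≠ 1/2 ⇒ order 1.

1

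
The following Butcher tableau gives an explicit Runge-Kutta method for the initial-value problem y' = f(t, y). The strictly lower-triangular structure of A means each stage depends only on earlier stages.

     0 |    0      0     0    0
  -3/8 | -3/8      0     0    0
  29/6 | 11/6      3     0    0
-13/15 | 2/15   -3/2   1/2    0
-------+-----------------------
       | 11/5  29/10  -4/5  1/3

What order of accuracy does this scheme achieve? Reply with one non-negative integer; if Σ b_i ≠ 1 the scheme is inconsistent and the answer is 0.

b = (11/5, 29/10, -4/5, 1/3)
c = (0, -3/8, 29/6, -13/15)
Ac = (0, 0, -9/8, 143/48)
Σ b_i: 11/5·1 + 29/10·1 + (-4/5)·1 + 1/3·1 = 139/30 ≠ 1 ⇒ order 0.

0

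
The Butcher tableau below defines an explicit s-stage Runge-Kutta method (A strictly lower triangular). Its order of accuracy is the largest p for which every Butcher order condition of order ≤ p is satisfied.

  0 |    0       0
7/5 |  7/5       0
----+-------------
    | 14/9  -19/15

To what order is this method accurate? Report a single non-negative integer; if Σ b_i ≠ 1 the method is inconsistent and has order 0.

0

b = (14/9, -19/15)
c = (0, 7/5)
Σ b_i: 14/9·1 + (-19/15)·1 = 13/45 ≠ 1 ⇒ order 0.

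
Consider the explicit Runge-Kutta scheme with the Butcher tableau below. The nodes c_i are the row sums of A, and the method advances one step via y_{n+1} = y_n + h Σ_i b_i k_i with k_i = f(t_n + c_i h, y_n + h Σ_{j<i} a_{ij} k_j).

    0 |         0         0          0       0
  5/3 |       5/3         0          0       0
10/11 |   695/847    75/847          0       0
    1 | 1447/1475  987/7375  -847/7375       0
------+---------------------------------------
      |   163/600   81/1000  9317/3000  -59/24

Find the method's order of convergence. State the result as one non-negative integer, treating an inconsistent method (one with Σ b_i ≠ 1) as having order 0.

4

b = (163/600, 81/1000, 9317/3000, -59/24)
c = (0, 5/3, 10/11, 1)
Ac = (0, 0, 125/847, 7/59)
Σ b_i: 163/600·1 + 81/1000·1 + 9317/3000·1 + (-59/24)·1 = 1 ✓
b·c: 81/1000·5/3 + 9317/3000·10/11 + (-59/24)·1 = 1/2 ✓
b·c²: 81/1000·25/9 + 9317/3000·100/121 + (-59/24)·1 = 1/3 ✓
b·Ac: 9317/3000·125/847 + (-59/24)·7/59 = 1/6 ✓
b·c³: 81/1000·125/27 + 9317/3000·1000/1331 + (-59/24)·1 = 1/4 ✓
b·(c∘Ac): 9317/3000·1250/9317 + (-59/24)·7/59 = 1/8 ✓
b·Ac²: 9317/3000·625/2541 + (-59/24)·49/177 = 1/12 ✓
b·A²c: (-59/24)·(-1/59) = 1/24 ✓; 4 stages ⇒ order 4.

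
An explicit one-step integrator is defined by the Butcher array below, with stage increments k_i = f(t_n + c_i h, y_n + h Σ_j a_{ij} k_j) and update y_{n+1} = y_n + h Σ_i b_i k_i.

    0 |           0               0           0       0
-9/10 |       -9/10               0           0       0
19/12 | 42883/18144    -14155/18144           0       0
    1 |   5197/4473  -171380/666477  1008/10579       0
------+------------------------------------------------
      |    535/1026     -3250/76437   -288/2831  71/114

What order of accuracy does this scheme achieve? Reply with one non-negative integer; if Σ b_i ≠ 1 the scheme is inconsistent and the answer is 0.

4

b = (535/1026, -3250/76437, -288/2831, 71/114)
c = (0, -9/10, 19/12, 1)
Ac = (0, 0, 2831/4032, 190/497)
Σ b_i: 535/1026·1 + (-3250/76437)·1 + (-288/2831)·1 + 71/114·1 = 1 ✓
b·c: (-3250/76437)·(-9/10) + (-288/2831)·19/12 + 71/114·1 = 1/2 ✓
b·c²: (-3250/76437)·81/100 + (-288/2831)·361/144 + 71/114·1 = 1/3 ✓
b·Ac: (-288/2831)·2831/4032 + 71/114·190/497 = 1/6 ✓
b·c³: (-3250/76437)·(-729/1000) + (-288/2831)·6859/1728 + 71/114·1 = 1/4 ✓
b·(c∘Ac): (-288/2831)·53789/48384 + 71/114·190/497 = 1/8 ✓
b·Ac²: (-288/2831)·(-2831/4480) + 71/114·76/2485 = 1/12 ✓
b·A²c: 71/114·19/284 = 1/24 ✓; 4 stages ⇒ order 4.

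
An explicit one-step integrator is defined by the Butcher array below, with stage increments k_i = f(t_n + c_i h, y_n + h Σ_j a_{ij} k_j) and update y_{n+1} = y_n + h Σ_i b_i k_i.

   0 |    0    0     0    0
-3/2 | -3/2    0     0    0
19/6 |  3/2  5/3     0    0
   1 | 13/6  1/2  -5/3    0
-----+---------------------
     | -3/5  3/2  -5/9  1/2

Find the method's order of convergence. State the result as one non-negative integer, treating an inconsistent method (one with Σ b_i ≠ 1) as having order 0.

0

b = (-3/5, 3/2, -5/9, 1/2)
c = (0, -3/2, 19/6, 1)
Ac = (0, 0, -5/2, -217/36)
Σ b_i: (-3/5)·1 + 3/2·1 + (-5/9)·1 + 1/2·1 = 38/45 ≠ 1 ⇒ order 0.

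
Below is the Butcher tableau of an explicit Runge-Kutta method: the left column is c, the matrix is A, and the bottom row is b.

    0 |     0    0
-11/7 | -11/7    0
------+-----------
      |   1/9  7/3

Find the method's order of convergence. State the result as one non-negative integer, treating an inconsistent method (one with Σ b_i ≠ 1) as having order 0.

b = (1/9, 7/3)
c = (0, -11/7)
Σ b_i: 1/9·1 + 7/3·1 = 22/9 ≠ 1 ⇒ order 0.

0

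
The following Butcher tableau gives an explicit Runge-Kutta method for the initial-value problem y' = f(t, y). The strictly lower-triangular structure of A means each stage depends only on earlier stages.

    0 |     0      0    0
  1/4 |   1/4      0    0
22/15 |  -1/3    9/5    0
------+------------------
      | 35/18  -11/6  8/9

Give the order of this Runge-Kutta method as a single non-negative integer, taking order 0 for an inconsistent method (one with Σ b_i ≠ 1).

1

b = (35/18, -11/6, 8/9)
c = (0, 1/4, 22/15)
Ac = (0, 0, 9/20)
Σ b_i: 35/18·1 + (-11/6)·1 + 8/9·1 = 1 ✓
b·c: (-11/6)·1/4 + 8/9·22/15 = 913/1080 ≠ 1/2 ⇒ order 1.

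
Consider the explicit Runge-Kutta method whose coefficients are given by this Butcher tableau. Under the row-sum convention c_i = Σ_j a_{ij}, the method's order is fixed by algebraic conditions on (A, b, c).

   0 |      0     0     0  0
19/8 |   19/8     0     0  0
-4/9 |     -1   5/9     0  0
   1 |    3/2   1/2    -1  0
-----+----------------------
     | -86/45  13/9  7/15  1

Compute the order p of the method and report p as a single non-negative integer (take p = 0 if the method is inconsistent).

b = (-86/45, 13/9, 7/15, 1)
c = (0, 19/8, -4/9, 1)
Ac = (0, 0, 95/72, 235/144)
Σ b_i: (-86/45)·1 + 13/9·1 + 7/15·1 + 1·1 = 1 ✓
b·c: 13/9·19/8 + 7/15·(-4/9) + 1·1 = 4561/1080 ≠ 1/2 ⇒ order 1.

1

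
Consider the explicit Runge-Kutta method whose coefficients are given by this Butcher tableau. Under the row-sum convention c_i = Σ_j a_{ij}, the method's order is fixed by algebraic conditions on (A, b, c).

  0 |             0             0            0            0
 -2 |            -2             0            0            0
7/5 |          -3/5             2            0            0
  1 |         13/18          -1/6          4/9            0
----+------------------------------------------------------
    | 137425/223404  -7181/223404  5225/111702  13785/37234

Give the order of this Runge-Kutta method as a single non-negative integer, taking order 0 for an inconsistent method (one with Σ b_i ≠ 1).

b = (137425/223404, -7181/223404, 5225/111702, 13785/37234)
c = (0, -2, 7/5, 1)
Ac = (0, 0, -4, 43/45)
Σ b_i: 137425/223404·1 + (-7181/223404)·1 + 5225/111702·1 + 13785/37234·1 = 1 ✓
b·c: (-7181/223404)·(-2) + 5225/111702·7/5 + 13785/37234·1 = 1/2 ✓
b·c²: (-7181/223404)·4 + 5225/111702·49/25 + 13785/37234·1 = 1/3 ✓
b·Ac: 5225/111702·(-4) + 13785/37234·43/45 = 1/6 ✓
b·c³: (-7181/223404)·(-8) + 5225/111702·343/125 + 13785/37234·1 = 70347/93085 ≠ 1/4 ⇒ order 3.
b·(c∘Ac): 5225/111702·(-28/5) + 13785/37234·43/45 = 3419/37234 ≠ 1/8
b·Ac²: 5225/111702·8 + 13785/37234·46/225 = 41879/93085 ≠ 1/12
b·A²c: 13785/37234·(-16/9) = -36760/55851 ≠ 1/24

3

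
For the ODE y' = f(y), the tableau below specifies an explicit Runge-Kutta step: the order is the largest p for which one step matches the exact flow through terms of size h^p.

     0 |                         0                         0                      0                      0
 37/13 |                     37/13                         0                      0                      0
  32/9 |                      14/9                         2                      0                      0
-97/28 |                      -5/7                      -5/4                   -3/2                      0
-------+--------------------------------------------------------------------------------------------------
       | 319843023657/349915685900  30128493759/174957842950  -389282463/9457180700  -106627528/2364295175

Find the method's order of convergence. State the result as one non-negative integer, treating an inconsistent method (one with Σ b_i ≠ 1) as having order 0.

b = (319843023657/349915685900, 30128493759/174957842950, -389282463/9457180700, -106627528/2364295175)
c = (0, 37/13, 32/9, -97/28)
Ac = (0, 0, 74/13, -1387/156)
Σ b_i: 319843023657/349915685900·1 + 30128493759/174957842950·1 + (-389282463/9457180700)·1 + (-106627528/2364295175)·1 = 1 ✓
b·c: 30128493759/174957842950·37/13 + (-389282463/9457180700)·32/9 + (-106627528/2364295175)·(-97/28) = 1/2 ✓
b·c²: 30128493759/174957842950·1369/169 + (-389282463/9457180700)·1024/81 + (-106627528/2364295175)·9409/784 = 1/3 ✓
b·Ac: (-389282463/9457180700)·74/13 + (-106627528/2364295175)·(-1387/156) = 1/6 ✓
b·c³: 30128493759/174957842950·50653/2197 + (-389282463/9457180700)·32768/729 + (-106627528/2364295175)·(-912673/21952) = 185660980657667/46472585959800 ≠ 1/4 ⇒ order 3.
b·(c∘Ac): (-389282463/9457180700)·2368/117 + (-106627528/2364295175)·134539/4368 = -409807544021/184415023650 ≠ 1/8
b·Ac²: (-389282463/9457180700)·2738/169 + (-106627528/2364295175)·(-530927/18252) = 1070513007643/1659735212850 ≠ 1/12
b·A²c: (-106627528/2364295175)·(-111/13) = 11835655608/30735837275 ≠ 1/24

3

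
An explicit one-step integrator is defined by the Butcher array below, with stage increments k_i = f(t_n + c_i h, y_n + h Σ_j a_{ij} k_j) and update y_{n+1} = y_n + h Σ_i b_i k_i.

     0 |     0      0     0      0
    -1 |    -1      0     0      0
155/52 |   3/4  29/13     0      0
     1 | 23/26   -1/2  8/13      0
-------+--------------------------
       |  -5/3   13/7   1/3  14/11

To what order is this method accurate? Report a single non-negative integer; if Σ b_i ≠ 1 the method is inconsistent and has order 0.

b = (-5/3, 13/7, 1/3, 14/11)
c = (0, -1, 155/52, 1)
Ac = (0, 0, -29/13, 789/338)
Σ b_i: (-5/3)·1 + 13/7·1 + 1/3·1 + 14/11·1 = 415/231 ≠ 1 ⇒ order 0.

0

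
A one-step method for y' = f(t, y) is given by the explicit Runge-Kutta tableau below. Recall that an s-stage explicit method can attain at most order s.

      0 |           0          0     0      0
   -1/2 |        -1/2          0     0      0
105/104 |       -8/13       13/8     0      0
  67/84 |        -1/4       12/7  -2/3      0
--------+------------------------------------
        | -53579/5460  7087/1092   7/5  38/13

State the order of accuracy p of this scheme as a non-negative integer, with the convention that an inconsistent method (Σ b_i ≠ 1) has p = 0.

b = (-53579/5460, 7087/1092, 7/5, 38/13)
c = (0, -1/2, 105/104, 67/84)
Ac = (0, 0, -13/16, -557/364)
Σ b_i: (-53579/5460)·1 + 7087/1092·1 + 7/5·1 + 38/13·1 = 1 ✓
b·c: 7087/1092·(-1/2) + 7/5·105/104 + 38/13·67/84 = 1/2 ✓
b·c²: 7087/1092·1/4 + 7/5·11025/10816 + 38/13·4489/7056 = 23416103/4769856 ≠ 1/3 ⇒ order 2.
b·Ac: 7/5·(-13/16) + 38/13·(-557/364) = -530973/94640 ≠ 1/6

2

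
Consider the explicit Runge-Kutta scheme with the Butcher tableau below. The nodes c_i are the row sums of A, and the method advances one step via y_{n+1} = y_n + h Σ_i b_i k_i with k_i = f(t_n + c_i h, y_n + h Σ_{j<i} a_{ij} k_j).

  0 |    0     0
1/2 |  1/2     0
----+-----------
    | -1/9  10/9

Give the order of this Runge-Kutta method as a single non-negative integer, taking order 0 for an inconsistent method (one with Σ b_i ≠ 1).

b = (-1/9, 10/9)
c = (0, 1/2)
Σ b_i: (-1/9)·1 + 10/9·1 = 1 ✓
b·c: 10/9·1/2 = 5/9 ≠ 1/2 ⇒ order 1.

1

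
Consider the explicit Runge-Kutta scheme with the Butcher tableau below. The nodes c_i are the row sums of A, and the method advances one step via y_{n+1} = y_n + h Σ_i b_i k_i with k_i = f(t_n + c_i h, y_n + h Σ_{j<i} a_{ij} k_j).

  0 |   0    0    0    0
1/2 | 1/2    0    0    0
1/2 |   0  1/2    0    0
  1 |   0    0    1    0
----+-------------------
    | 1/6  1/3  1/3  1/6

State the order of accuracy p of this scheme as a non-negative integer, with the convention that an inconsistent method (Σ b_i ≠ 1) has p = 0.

b = (1/6, 1/3, 1/3, 1/6)
c = (0, 1/2, 1/2, 1)
Ac = (0, 0, 1/4, 1/2)
Σ b_i: 1/6·1 + 1/3·1 + 1/3·1 + 1/6·1 = 1 ✓
b·c: 1/3·1/2 + 1/3·1/2 + 1/6·1 = 1/2 ✓
b·c²: 1/3·1/4 + 1/3·1/4 + 1/6·1 = 1/3 ✓
b·Ac: 1/3·1/4 + 1/6·1/2 = 1/6 ✓
b·c³: 1/3·1/8 + 1/3·1/8 + 1/6·1 = 1/4 ✓
b·(c∘Ac): 1/3·1/8 + 1/6·1/2 = 1/8 ✓
b·Ac²: 1/3·1/8 + 1/6·1/4 = 1/12 ✓
b·A²c: 1/6·1/4 = 1/24 ✓; 4 stages ⇒ order 4.

4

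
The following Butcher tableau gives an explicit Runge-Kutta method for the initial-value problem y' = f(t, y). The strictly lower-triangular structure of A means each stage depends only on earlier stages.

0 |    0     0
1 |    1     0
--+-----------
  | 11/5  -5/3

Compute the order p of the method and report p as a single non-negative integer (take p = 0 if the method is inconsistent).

b = (11/5, -5/3)
c = (0, 1)
Σ b_i: 11/5·1 + (-5/3)·1 = 8/15 ≠ 1 ⇒ order 0.

0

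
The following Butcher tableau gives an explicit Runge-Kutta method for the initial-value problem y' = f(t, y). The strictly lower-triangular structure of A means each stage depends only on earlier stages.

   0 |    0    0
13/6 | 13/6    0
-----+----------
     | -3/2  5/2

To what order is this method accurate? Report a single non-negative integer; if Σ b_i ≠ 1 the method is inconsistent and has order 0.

1

b = (-3/2, 5/2)
c = (0, 13/6)
Σ b_i: (-3/2)·1 + 5/2·1 = 1 ✓
b·c: 5/2·13/6 = 65/12 ≠ 1/2 ⇒ order 1.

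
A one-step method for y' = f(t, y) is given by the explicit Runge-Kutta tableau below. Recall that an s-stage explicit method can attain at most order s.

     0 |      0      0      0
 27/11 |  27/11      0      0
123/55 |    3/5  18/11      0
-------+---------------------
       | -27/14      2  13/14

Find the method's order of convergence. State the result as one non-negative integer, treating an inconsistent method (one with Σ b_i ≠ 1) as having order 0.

1

b = (-27/14, 2, 13/14)
c = (0, 27/11, 123/55)
Ac = (0, 0, 486/121)
Σ b_i: (-27/14)·1 + 2·1 + 13/14·1 = 1 ✓
b·c: 2·27/11 + 13/14·123/55 = 489/70 ≠ 1/2 ⇒ order 1.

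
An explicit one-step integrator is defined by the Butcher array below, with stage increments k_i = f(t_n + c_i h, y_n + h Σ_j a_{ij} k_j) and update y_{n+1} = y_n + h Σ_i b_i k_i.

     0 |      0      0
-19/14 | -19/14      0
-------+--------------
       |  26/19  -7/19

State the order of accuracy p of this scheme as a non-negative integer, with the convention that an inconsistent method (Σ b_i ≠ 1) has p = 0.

b = (26/19, -7/19)
c = (0, -19/14)
Σ b_i: 26/19·1 + (-7/19)·1 = 1 ✓
b·c: (-7/19)·(-19/14) = 1/2 ✓; 2 stages ⇒ order 2.

2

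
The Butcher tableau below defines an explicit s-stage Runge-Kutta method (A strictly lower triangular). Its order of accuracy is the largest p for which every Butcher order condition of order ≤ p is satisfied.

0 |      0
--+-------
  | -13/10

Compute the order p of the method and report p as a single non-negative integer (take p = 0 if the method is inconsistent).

0

b = (-13/10)
c = (0)
Σ b_i: (-13/10)·1 = -13/10 ≠ 1 ⇒ order 0.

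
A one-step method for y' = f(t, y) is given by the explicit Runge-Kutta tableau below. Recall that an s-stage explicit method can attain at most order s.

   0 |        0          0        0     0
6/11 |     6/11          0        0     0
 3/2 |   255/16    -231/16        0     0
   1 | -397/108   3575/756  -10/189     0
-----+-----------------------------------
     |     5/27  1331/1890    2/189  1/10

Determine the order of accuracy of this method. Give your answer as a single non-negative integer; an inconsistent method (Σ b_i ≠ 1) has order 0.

4

b = (5/27, 1331/1890, 2/189, 1/10)
c = (0, 6/11, 3/2, 1)
Ac = (0, 0, -63/8, 5/2)
Σ b_i: 5/27·1 + 1331/1890·1 + 2/189·1 + 1/10·1 = 1 ✓
b·c: 1331/1890·6/11 + 2/189·3/2 + 1/10·1 = 1/2 ✓
b·c²: 1331/1890·36/121 + 2/189·9/4 + 1/10·1 = 1/3 ✓
b·Ac: 2/189·(-63/8) + 1/10·5/2 = 1/6 ✓
b·c³: 1331/1890·216/1331 + 2/189·27/8 + 1/10·1 = 1/4 ✓
b·(c∘Ac): 2/189·(-189/16) + 1/10·5/2 = 1/8 ✓
b·Ac²: 2/189·(-189/44) + 1/10·85/66 = 1/12 ✓
b·A²c: 1/10·5/12 = 1/24 ✓; 4 stages ⇒ order 4.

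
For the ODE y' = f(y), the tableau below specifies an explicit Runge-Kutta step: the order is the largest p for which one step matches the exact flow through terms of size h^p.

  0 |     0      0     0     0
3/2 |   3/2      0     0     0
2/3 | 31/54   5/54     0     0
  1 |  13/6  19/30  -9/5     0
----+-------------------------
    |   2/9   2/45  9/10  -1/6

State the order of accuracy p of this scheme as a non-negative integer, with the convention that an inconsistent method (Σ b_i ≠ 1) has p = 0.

4

b = (2/9, 2/45, 9/10, -1/6)
c = (0, 3/2, 2/3, 1)
Ac = (0, 0, 5/36, -1/4)
Σ b_i: 2/9·1 + 2/45·1 + 9/10·1 + (-1/6)·1 = 1 ✓
b·c: 2/45·3/2 + 9/10·2/3 + (-1/6)·1 = 1/2 ✓
b·c²: 2/45·9/4 + 9/10·4/9 + (-1/6)·1 = 1/3 ✓
b·Ac: 9/10·5/36 + (-1/6)·(-1/4) = 1/6 ✓
b·c³: 2/45·27/8 + 9/10·8/27 + (-1/6)·1 = 1/4 ✓
b·(c∘Ac): 9/10·5/54 + (-1/6)·(-1/4) = 1/8 ✓
b·Ac²: 9/10·5/24 + (-1/6)·5/8 = 1/12 ✓
b·A²c: (-1/6)·(-1/4) = 1/24 ✓; 4 stages ⇒ order 4.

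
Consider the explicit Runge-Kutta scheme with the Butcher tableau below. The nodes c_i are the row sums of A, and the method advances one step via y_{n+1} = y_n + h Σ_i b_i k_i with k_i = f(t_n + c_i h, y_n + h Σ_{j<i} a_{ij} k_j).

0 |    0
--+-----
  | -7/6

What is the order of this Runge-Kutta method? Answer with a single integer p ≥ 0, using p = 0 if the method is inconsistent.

b = (-7/6)
c = (0)
Σ b_i: (-7/6)·1 = -7/6 ≠ 1 ⇒ order 0.

0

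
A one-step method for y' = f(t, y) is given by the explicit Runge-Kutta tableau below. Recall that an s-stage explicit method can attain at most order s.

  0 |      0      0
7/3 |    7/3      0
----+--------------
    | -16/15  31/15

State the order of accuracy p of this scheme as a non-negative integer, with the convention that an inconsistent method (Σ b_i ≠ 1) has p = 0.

1

b = (-16/15, 31/15)
c = (0, 7/3)
Σ b_i: (-16/15)·1 + 31/15·1 = 1 ✓
b·c: 31/15·7/3 = 217/45 ≠ 1/2 ⇒ order 1.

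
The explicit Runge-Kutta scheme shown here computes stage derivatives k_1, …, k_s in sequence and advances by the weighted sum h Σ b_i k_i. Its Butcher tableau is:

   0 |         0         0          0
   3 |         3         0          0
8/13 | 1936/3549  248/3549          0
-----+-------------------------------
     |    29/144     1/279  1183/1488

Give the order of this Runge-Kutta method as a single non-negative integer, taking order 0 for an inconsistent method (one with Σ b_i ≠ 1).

3

b = (29/144, 1/279, 1183/1488)
c = (0, 3, 8/13)
Ac = (0, 0, 248/1183)
Σ b_i: 29/144·1 + 1/279·1 + 1183/1488·1 = 1 ✓
b·c: 1/279·3 + 1183/1488·8/13 = 1/2 ✓
b·c²: 1/279·9 + 1183/1488·64/169 = 1/3 ✓
b·Ac: 1183/1488·248/1183 = 1/6 ✓; 3 stages ⇒ order 3.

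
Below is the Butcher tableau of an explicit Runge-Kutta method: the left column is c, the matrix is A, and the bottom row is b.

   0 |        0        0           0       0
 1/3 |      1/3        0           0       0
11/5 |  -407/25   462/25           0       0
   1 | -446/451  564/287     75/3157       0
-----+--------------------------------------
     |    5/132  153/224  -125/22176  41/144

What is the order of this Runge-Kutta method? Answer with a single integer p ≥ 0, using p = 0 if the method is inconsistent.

b = (5/132, 153/224, -125/22176, 41/144)
c = (0, 1/3, 11/5, 1)
Ac = (0, 0, 154/25, 29/41)
Σ b_i: 5/132·1 + 153/224·1 + (-125/22176)·1 + 41/144·1 = 1 ✓
b·c: 153/224·1/3 + (-125/22176)·11/5 + 41/144·1 = 1/2 ✓
b·c²: 153/224·1/9 + (-125/22176)·121/25 + 41/144·1 = 1/3 ✓
b·Ac: (-125/22176)·154/25 + 41/144·29/41 = 1/6 ✓
b·c³: 153/224·1/27 + (-125/22176)·1331/125 + 41/144·1 = 1/4 ✓
b·(c∘Ac): (-125/22176)·1694/125 + 41/144·29/41 = 1/8 ✓
b·Ac²: (-125/22176)·154/75 + 41/144·1/3 = 1/12 ✓
b·A²c: 41/144·6/41 = 1/24 ✓; 4 stages ⇒ order 4.

4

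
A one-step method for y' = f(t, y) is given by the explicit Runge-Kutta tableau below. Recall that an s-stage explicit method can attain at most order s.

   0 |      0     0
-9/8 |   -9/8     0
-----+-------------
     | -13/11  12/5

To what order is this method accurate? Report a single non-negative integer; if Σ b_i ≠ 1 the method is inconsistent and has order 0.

0

b = (-13/11, 12/5)
c = (0, -9/8)
Σ b_i: (-13/11)·1 + 12/5·1 = 67/55 ≠ 1 ⇒ order 0.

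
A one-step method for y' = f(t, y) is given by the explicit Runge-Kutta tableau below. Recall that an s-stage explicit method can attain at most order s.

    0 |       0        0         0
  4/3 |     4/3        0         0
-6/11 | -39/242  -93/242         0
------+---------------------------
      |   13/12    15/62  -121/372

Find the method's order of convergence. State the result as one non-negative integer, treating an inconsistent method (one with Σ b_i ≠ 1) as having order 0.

b = (13/12, 15/62, -121/372)
c = (0, 4/3, -6/11)
Ac = (0, 0, -62/121)
Σ b_i: 13/12·1 + 15/62·1 + (-121/372)·1 = 1 ✓
b·c: 15/62·4/3 + (-121/372)·(-6/11) = 1/2 ✓
b·c²: 15/62·16/9 + (-121/372)·36/121 = 1/3 ✓
b·Ac: (-121/372)·(-62/121) = 1/6 ✓; 3 stages ⇒ order 3.

3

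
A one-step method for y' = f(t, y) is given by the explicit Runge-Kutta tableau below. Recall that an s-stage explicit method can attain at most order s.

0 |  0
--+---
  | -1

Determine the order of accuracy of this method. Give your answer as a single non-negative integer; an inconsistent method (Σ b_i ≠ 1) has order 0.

0

b = (-1)
c = (0)
Σ b_i: (-1)·1 = -1 ≠ 1 ⇒ order 0.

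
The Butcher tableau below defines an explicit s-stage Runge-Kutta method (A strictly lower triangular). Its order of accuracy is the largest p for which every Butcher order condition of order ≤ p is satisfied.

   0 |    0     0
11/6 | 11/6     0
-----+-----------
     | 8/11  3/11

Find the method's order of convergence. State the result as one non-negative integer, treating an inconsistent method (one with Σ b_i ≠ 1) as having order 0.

b = (8/11, 3/11)
c = (0, 11/6)
Σ b_i: 8/11·1 + 3/11·1 = 1 ✓
b·c: 3/11·11/6 = 1/2 ✓; 2 stages ⇒ order 2.

2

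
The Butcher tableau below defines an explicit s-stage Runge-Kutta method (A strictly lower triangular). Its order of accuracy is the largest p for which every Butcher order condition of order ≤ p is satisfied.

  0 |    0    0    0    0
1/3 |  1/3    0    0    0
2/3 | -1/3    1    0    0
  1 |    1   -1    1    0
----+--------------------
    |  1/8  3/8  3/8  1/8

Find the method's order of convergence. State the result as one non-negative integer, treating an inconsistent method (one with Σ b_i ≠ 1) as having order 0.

b = (1/8, 3/8, 3/8, 1/8)
c = (0, 1/3, 2/3, 1)
Ac = (0, 0, 1/3, 1/3)
Σ b_i: 1/8·1 + 3/8·1 + 3/8·1 + 1/8·1 = 1 ✓
b·c: 3/8·1/3 + 3/8·2/3 + 1/8·1 = 1/2 ✓
b·c²: 3/8·1/9 + 3/8·4/9 + 1/8·1 = 1/3 ✓
b·Ac: 3/8·1/3 + 1/8·1/3 = 1/6 ✓
b·c³: 3/8·1/27 + 3/8·8/27 + 1/8·1 = 1/4 ✓
b·(c∘Ac): 3/8·2/9 + 1/8·1/3 = 1/8 ✓
b·Ac²: 3/8·1/9 + 1/8·1/3 = 1/12 ✓
b·A²c: 1/8·1/3 = 1/24 ✓; 4 stages ⇒ order 4.

4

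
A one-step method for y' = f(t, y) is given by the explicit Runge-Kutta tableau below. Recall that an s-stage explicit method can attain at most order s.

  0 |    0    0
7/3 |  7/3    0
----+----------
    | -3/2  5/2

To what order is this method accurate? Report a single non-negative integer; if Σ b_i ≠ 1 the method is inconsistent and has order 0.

1

b = (-3/2, 5/2)
c = (0, 7/3)
Σ b_i: (-3/2)·1 + 5/2·1 = 1 ✓
b·c: 5/2·7/3 = 35/6 ≠ 1/2 ⇒ order 1.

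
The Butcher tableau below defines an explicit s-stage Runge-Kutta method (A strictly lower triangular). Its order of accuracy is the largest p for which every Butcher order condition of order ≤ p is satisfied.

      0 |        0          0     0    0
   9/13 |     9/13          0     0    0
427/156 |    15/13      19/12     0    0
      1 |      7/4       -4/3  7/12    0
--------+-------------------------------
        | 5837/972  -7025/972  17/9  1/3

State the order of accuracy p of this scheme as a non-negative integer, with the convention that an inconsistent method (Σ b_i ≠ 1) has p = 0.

b = (5837/972, -7025/972, 17/9, 1/3)
c = (0, 9/13, 427/156, 1)
Ac = (0, 0, 57/52, 97/144)
Σ b_i: 5837/972·1 + (-7025/972)·1 + 17/9·1 + 1/3·1 = 1 ✓
b·c: (-7025/972)·9/13 + 17/9·427/156 + 1/3·1 = 1/2 ✓
b·c²: (-7025/972)·81/169 + 17/9·182329/24336 + 1/3·1 = 2413901/219024 ≠ 1/3 ⇒ order 2.
b·Ac: 17/9·57/52 + 1/3·97/144 = 12889/5616 ≠ 1/6

2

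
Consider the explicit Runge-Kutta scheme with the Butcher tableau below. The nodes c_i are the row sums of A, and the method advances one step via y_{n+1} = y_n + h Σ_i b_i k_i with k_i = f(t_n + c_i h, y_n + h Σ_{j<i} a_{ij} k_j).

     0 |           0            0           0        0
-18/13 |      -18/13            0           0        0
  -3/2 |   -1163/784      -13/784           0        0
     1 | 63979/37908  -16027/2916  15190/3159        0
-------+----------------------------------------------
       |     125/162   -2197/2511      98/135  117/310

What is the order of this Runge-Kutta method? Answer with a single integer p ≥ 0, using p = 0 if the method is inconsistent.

b = (125/162, -2197/2511, 98/135, 117/310)
c = (0, -18/13, -3/2, 1)
Ac = (0, 0, 9/392, 31/78)
Σ b_i: 125/162·1 + (-2197/2511)·1 + 98/135·1 + 117/310·1 = 1 ✓
b·c: (-2197/2511)·(-18/13) + 98/135·(-3/2) + 117/310·1 = 1/2 ✓
b·c²: (-2197/2511)·324/169 + 98/135·9/4 + 117/310·1 = 1/3 ✓
b·Ac: 98/135·9/392 + 117/310·31/78 = 1/6 ✓
b·c³: (-2197/2511)·(-5832/2197) + 98/135·(-27/8) + 117/310·1 = 1/4 ✓
b·(c∘Ac): 98/135·(-27/784) + 117/310·31/78 = 1/8 ✓
b·Ac²: 98/135·(-81/2548) + 117/310·2573/9126 = 1/12 ✓
b·A²c: 117/310·155/1404 = 1/24 ✓; 4 stages ⇒ order 4.

4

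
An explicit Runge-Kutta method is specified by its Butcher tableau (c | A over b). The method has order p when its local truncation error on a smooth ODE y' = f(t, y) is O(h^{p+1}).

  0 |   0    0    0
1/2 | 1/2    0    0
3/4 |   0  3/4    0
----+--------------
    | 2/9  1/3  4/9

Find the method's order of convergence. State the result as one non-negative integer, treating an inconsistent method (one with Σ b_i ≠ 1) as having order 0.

3

b = (2/9, 1/3, 4/9)
c = (0, 1/2, 3/4)
Ac = (0, 0, 3/8)
Σ b_i: 2/9·1 + 1/3·1 + 4/9·1 = 1 ✓
b·c: 1/3·1/2 + 4/9·3/4 = 1/2 ✓
b·c²: 1/3·1/4 + 4/9·9/16 = 1/3 ✓
b·Ac: 4/9·3/8 = 1/6 ✓; 3 stages ⇒ order 3.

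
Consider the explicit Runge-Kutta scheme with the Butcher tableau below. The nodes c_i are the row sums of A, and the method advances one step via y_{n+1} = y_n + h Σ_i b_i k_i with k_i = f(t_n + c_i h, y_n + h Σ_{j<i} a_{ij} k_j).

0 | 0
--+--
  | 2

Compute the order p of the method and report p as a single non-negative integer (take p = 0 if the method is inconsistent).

b = (2)
c = (0)
Σ b_i: 2·1 = 2 ≠ 1 ⇒ order 0.

0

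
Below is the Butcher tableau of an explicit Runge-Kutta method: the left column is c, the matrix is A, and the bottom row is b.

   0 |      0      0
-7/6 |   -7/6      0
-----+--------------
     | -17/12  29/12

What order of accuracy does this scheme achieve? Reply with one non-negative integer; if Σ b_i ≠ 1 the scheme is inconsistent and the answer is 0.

1

b = (-17/12, 29/12)
c = (0, -7/6)
Σ b_i: (-17/12)·1 + 29/12·1 = 1 ✓
b·c: 29/12·(-7/6) = -203/72 ≠ 1/2 ⇒ order 1.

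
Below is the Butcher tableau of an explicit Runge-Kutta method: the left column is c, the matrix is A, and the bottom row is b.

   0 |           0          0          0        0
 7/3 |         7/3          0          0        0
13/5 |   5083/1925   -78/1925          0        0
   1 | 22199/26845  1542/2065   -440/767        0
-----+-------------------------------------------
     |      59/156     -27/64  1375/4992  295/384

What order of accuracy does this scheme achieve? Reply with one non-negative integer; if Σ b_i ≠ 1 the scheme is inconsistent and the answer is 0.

b = (59/156, -27/64, 1375/4992, 295/384)
c = (0, 7/3, 13/5, 1)
Ac = (0, 0, -26/275, 74/295)
Σ b_i: 59/156·1 + (-27/64)·1 + 1375/4992·1 + 295/384·1 = 1 ✓
b·c: (-27/64)·7/3 + 1375/4992·13/5 + 295/384·1 = 1/2 ✓
b·c²: (-27/64)·49/9 + 1375/4992·169/25 + 295/384·1 = 1/3 ✓
b·Ac: 1375/4992·(-26/275) + 295/384·74/295 = 1/6 ✓
b·c³: (-27/64)·343/27 + 1375/4992·2197/125 + 295/384·1 = 1/4 ✓
b·(c∘Ac): 1375/4992·(-338/1375) + 295/384·74/295 = 1/8 ✓
b·Ac²: 1375/4992·(-182/825) + 295/384·166/885 = 1/12 ✓
b·A²c: 295/384·16/295 = 1/24 ✓; 4 stages ⇒ order 4.

4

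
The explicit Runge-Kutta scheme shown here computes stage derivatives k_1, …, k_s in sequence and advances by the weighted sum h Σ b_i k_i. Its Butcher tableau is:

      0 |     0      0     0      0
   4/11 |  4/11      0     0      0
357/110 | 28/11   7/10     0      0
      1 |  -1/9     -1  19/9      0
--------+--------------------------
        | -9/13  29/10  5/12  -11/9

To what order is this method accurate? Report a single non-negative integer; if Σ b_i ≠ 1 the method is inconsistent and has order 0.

0

b = (-9/13, 29/10, 5/12, -11/9)
c = (0, 4/11, 357/110, 1)
Ac = (0, 0, 14/55, 2141/330)
Σ b_i: (-9/13)·1 + 29/10·1 + 5/12·1 + (-11/9)·1 = 3281/2340 ≠ 1 ⇒ order 0.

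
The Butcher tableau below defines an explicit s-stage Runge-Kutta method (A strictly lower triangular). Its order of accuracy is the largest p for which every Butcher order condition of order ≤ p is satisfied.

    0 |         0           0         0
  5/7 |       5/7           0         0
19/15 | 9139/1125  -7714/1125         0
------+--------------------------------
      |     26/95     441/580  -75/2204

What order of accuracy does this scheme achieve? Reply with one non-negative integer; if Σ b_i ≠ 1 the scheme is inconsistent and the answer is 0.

b = (26/95, 441/580, -75/2204)
c = (0, 5/7, 19/15)
Ac = (0, 0, -1102/225)
Σ b_i: 26/95·1 + 441/580·1 + (-75/2204)·1 = 1 ✓
b·c: 441/580·5/7 + (-75/2204)·19/15 = 1/2 ✓
b·c²: 441/580·25/49 + (-75/2204)·361/225 = 1/3 ✓
b·Ac: (-75/2204)·(-1102/225) = 1/6 ✓; 3 stages ⇒ order 3.

3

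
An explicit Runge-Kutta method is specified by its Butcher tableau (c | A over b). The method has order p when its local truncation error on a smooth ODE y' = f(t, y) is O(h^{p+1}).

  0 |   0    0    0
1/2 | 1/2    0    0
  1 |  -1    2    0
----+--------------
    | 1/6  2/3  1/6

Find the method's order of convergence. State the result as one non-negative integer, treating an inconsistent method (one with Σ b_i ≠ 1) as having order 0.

3

b = (1/6, 2/3, 1/6)
c = (0, 1/2, 1)
Ac = (0, 0, 1)
Σ b_i: 1/6·1 + 2/3·1 + 1/6·1 = 1 ✓
b·c: 2/3·1/2 + 1/6·1 = 1/2 ✓
b·c²: 2/3·1/4 + 1/6·1 = 1/3 ✓
b·Ac: 1/6·1 = 1/6 ✓; 3 stages ⇒ order 3.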